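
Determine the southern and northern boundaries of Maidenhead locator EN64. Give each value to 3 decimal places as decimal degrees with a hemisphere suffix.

44.000° N, 45.000° N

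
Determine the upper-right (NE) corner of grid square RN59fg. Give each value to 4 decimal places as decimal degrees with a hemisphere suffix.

Field R=17, N=13: +17·20° lon, +13·10° lat → SW at lon 160°, lat 40°.
Square 5, 9: +5·2° lon, +9·1° lat → SW at lon 170°, lat 49°.
Subsquare f=5, g=6: +5·0.0833333° lon, +6·0.0416667° lat → SW at lon 170.417°, lat 49.25°.
Cell spans 0.0833333° lon × 0.0416667° lat. NE corner is SW corner plus one full cell.
latitude 49.2917° N, longitude 170.5000° E.

49.2917° N, 170.5000° E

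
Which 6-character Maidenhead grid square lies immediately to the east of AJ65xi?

Longitude subsquare x = 23; +1 → 24, wraps to 0 = a, carry into square.
Longitude square 6; +1 → 7.
The latitude characters are unchanged.

AJ75ai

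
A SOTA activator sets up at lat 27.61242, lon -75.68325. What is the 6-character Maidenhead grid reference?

Shift to the Maidenhead origin (180°W, 90°S): lon 104.3167, lat 117.6124.
Field: 104.3167/20 → 5 → F, 117.6124/10 → 11 → L; chars FL.
Square: 4.3167/2 → 2, 7.6124/1 → 7; chars 27.
Subsquare: 0.3167/0.0833333 → 3 → d, 0.6124/0.0416667 → 14 → o; chars do.

FL27do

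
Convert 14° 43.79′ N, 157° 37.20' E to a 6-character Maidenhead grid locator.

QK84tr

Add 180° to longitude and 90° to latitude: 337.6200, 104.7298.
Field (20°×10°, letters A–R): 337.6200/20 → 16 → Q, 104.7298/10 → 10 → K; chars QK.
Square (2°×1°, digits 0–9): 17.6200/2 → 8, 4.7298/1 → 4; chars 84.
Subsquare (5′×2.5′, letters a–x): 1.6200/0.0833333 → 19 → t, 0.7298/0.0416667 → 17 → r; chars tr.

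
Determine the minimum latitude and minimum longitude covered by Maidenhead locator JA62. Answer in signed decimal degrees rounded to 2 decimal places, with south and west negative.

-88.00, 12.00

Field J=9, A=0: +9·20° lon, +0·10° lat → SW at lon 0°, lat -90°.
Square 6, 2: +6·2° lon, +2·1° lat → SW at lon 12°, lat -88°.
latitude -88.00, longitude 12.00.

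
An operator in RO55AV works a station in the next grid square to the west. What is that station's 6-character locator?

RO45xv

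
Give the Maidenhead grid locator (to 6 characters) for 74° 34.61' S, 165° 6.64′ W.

AB75kk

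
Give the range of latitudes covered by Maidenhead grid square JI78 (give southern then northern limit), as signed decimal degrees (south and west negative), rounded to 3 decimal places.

Field J=9, I=8: +9·20° lon, +8·10° lat → SW at lon 0°, lat -10°.
Square 7, 8: +7·2° lon, +8·1° lat → SW at lon 14°, lat -2°.
Cell spans 2° lon × 1° lat.
south -2.000, north -1.000.

-2.000, -1.000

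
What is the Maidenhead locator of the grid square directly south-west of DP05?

Longitude square 0; −1 → -1, wraps to 9, carry into field.
Longitude field D = 3; −1 → 2 = C.
Latitude square 5; −1 → 4.

CP94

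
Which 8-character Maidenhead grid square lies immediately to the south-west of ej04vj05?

EJ04uj94

Longitude extended square 0; −1 → -1, wraps to 9, carry into subsquare.
Longitude subsquare v = 21; −1 → 20 = u.
Latitude extended square 5; −1 → 4.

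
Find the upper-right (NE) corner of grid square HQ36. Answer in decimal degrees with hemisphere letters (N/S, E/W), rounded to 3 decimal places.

Field H=7, Q=16: +7·20° lon, +16·10° lat → SW at lon -40°, lat 70°.
Square 3, 6: +3·2° lon, +6·1° lat → SW at lon -34°, lat 76°.
Cell spans 2° lon × 1° lat. NE corner is SW corner plus one full cell.
latitude 77.000° N, longitude 32.000° W.

77.000° N, 32.000° W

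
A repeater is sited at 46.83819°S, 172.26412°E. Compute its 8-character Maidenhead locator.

Offset from 180°W / 90°S: lon 352.26412°, lat 43.16181°.
Field (20°×10°, letters A–R): lon ⌊352.26412/20⌋ = 17 → R; lat ⌊43.16181/10⌋ = 4 → E.
Square (2°×1°, digits 0–9): lon ⌊12.26412/2⌋ = 6; lat ⌊3.16181/1⌋ = 3.
Subsquare (5′×2.5′, letters a–x): lon ⌊0.26412/0.0833333⌋ = 3 → d; lat ⌊0.16181/0.0416667⌋ = 3 → d.
Extended square (30″×15″, digits 0–9): lon ⌊0.01412/0.00833333⌋ = 1; lat ⌊0.03681/0.00416667⌋ = 8.

RE63dd18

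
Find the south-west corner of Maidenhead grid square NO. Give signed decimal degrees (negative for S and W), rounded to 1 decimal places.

50.0, 80.0

Field N=13, O=14: +13·20° lon, +14·10° lat → SW at lon 80°, lat 50°.
latitude 50.0, longitude 80.0.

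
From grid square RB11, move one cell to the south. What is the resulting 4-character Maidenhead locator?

RB10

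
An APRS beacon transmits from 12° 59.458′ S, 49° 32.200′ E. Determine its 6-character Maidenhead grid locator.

LH47sa

Shift to the Maidenhead origin (180°W, 90°S): lon 229.5367, lat 77.0090.
Field: 229.5367/20 → 11 → L, 77.0090/10 → 7 → H; chars LH.
Square: 9.5367/2 → 4, 7.0090/1 → 7; chars 47.
Subsquare: 1.5367/0.0833333 → 18 → s, 0.0090/0.0416667 → 0 → a; chars sa.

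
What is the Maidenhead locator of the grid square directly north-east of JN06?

JN17

Longitude square 0; +1 → 1.
Latitude square 6; +1 → 7.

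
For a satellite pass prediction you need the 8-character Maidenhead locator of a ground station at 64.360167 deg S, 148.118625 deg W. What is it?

Shift to the Maidenhead origin (180°W, 90°S): lon 31.88137, lat 25.63983.
Field: 31.88137/20 → 1 → B, 25.63983/10 → 2 → C; chars BC.
Square: 11.88137/2 → 5, 5.63983/1 → 5; chars 55.
Subsquare: 1.88137/0.0833333 → 22 → w, 0.63983/0.0416667 → 15 → p; chars wp.
Extended square: 0.04804/0.00833333 → 5, 0.01483/0.00416667 → 3; chars 53.

BC55wp53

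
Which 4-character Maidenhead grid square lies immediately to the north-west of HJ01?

GJ92

Longitude square 0; −1 → -1, wraps to 9, carry into field.
Longitude field H = 7; −1 → 6 = G.
Latitude square 1; +1 → 2.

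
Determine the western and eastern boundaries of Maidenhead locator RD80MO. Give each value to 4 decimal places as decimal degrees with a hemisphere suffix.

177.0000° E, 177.0833° E

Field R=17, D=3: +17·20° lon, +3·10° lat → SW at lon 160°, lat -60°.
Square 8, 0: +8·2° lon, +0·1° lat → SW at lon 176°, lat -60°.
Subsquare m=12, o=14: +12·0.0833333° lon, +14·0.0416667° lat → SW at lon 177°, lat -59.4167°.
Cell spans 0.0833333° lon × 0.0416667° lat.
west 177.0000° E, east 177.0833° E.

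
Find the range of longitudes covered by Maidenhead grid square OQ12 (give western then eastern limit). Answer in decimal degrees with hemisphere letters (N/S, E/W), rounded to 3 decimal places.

102.000° E, 104.000° E

Field O=14, Q=16: +14·20° lon, +16·10° lat → SW at lon 100°, lat 70°.
Square 1, 2: +1·2° lon, +2·1° lat → SW at lon 102°, lat 72°.
Cell spans 2° lon × 1° lat.
west 102.000° E, east 104.000° E.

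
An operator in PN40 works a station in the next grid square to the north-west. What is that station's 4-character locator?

Longitude square 4; −1 → 3.
Latitude square 0; +1 → 1.

PN31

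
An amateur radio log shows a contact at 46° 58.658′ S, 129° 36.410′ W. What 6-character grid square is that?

CE53ea

Shift to the Maidenhead origin (180°W, 90°S): lon 50.3932, lat 43.0224.
Field: 50.3932/20 → 2 → C, 43.0224/10 → 4 → E; chars CE.
Square: 10.3932/2 → 5, 3.0224/1 → 3; chars 53.
Subsquare: 0.3932/0.0833333 → 4 → e, 0.0224/0.0416667 → 0 → a; chars ea.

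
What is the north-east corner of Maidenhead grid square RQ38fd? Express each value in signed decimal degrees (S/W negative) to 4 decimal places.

78.1667, 166.5000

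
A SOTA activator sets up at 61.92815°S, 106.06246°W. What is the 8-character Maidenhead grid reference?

DC68xb27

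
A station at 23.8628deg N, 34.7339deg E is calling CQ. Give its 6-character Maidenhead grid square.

KL73iu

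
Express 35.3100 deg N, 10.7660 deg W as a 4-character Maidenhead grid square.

Offset from 180°W / 90°S: lon 169.23°, lat 125.31°.
Field: 169.23/20 → 8 → I, 125.31/10 → 12 → M; chars IM.
Square: 9.23/2 → 4, 5.31/1 → 5; chars 45.

IM45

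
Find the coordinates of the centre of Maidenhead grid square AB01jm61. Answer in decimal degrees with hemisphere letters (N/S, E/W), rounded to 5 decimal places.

78.49375° S, 179.19583° W

Field A=0, B=1: +0·20° lon, +1·10° lat → SW at lon -180°, lat -80°.
Square 0, 1: +0·2° lon, +1·1° lat → SW at lon -180°, lat -79°.
Subsquare j=9, m=12: +9·0.0833333° lon, +12·0.0416667° lat → SW at lon -179.25°, lat -78.5°.
Extended square 6, 1: +6·0.00833333° lon, +1·0.00416667° lat → SW at lon -179.2°, lat -78.4958°.
Cell spans 0.00833333° lon × 0.00416667° lat. Centre is SW corner plus half of each.
latitude 78.49375° S, longitude 179.19583° W.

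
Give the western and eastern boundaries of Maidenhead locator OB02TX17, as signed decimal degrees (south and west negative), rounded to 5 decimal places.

101.59167, 101.60000

Field O=14, B=1: +14·20° lon, +1·10° lat → SW at lon 100°, lat -80°.
Square 0, 2: +0·2° lon, +2·1° lat → SW at lon 100°, lat -78°.
Subsquare t=19, x=23: +19·0.0833333° lon, +23·0.0416667° lat → SW at lon 101.583°, lat -77.0417°.
Extended square 1, 7: +1·0.00833333° lon, +7·0.00416667° lat → SW at lon 101.592°, lat -77.0125°.
Cell spans 0.00833333° lon × 0.00416667° lat.
west 101.59167, east 101.60000.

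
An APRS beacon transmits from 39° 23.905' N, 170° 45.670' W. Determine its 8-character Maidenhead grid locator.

Offset from 180°W / 90°S: lon 9.23883°, lat 129.39842°.
Field: 9.23883/20 → 0 → A, 129.39842/10 → 12 → M; chars AM.
Square: 9.23883/2 → 4, 9.39842/1 → 9; chars 49.
Subsquare: 1.23883/0.0833333 → 14 → o, 0.39842/0.0416667 → 9 → j; chars oj.
Extended square: 0.07217/0.00833333 → 8, 0.02342/0.00416667 → 5; chars 85.

AM49oj85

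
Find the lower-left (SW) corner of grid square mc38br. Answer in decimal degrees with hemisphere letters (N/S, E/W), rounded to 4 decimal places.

61.2917° S, 66.0833° E

Field M=12, C=2: +12·20° lon, +2·10° lat → SW at lon 60°, lat -70°.
Square 3, 8: +3·2° lon, +8·1° lat → SW at lon 66°, lat -62°.
Subsquare b=1, r=17: +1·0.0833333° lon, +17·0.0416667° lat → SW at lon 66.0833°, lat -61.2917°.
latitude 61.2917° S, longitude 66.0833° E.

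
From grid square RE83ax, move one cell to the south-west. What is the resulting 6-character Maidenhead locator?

Longitude subsquare a = 0; −1 → -1, wraps to 23 = x, carry into square.
Longitude square 8; −1 → 7.
Latitude subsquare x = 23; −1 → 22 = w.

RE73xw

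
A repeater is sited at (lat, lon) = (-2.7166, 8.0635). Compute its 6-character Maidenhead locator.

JI47ag

Add 180° to longitude and 90° to latitude: 188.0635, 87.2834.
Field: lon ⌊188.0635/20⌋ = 9 → J; lat ⌊87.2834/10⌋ = 8 → I.
Square: lon ⌊8.0635/2⌋ = 4; lat ⌊7.2834/1⌋ = 7.
Subsquare: lon ⌊0.0635/0.0833333⌋ = 0 → a; lat ⌊0.2834/0.0416667⌋ = 6 → g.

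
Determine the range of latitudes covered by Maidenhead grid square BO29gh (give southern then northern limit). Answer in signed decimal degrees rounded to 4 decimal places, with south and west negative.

Field B=1, O=14: +1·20° lon, +14·10° lat → SW at lon -160°, lat 50°.
Square 2, 9: +2·2° lon, +9·1° lat → SW at lon -156°, lat 59°.
Subsquare g=6, h=7: +6·0.0833333° lon, +7·0.0416667° lat → SW at lon -155.5°, lat 59.2917°.
Cell spans 0.0833333° lon × 0.0416667° lat.
south 59.2917, north 59.3333.

59.2917, 59.3333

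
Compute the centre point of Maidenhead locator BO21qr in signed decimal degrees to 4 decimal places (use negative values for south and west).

Field B=1, O=14: +1·20° lon, +14·10° lat → SW at lon -160°, lat 50°.
Square 2, 1: +2·2° lon, +1·1° lat → SW at lon -156°, lat 51°.
Subsquare q=16, r=17: +16·0.0833333° lon, +17·0.0416667° lat → SW at lon -154.667°, lat 51.7083°.
Cell spans 0.0833333° lon × 0.0416667° lat. Centre is SW corner plus half of each.
latitude 51.7292, longitude -154.6250.

51.7292, -154.6250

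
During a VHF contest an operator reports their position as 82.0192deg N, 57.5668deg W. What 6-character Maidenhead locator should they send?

GR12fa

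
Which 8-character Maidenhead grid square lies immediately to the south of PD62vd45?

Latitude extended square 5; −1 → 4.
The longitude characters are unchanged.

PD62vd44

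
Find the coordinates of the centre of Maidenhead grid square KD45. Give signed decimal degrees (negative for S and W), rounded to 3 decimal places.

Field K=10, D=3: +10·20° lon, +3·10° lat → SW at lon 20°, lat -60°.
Square 4, 5: +4·2° lon, +5·1° lat → SW at lon 28°, lat -55°.
Cell spans 2° lon × 1° lat. Centre is SW corner plus half of each.
latitude -54.500, longitude 29.000.

-54.500, 29.000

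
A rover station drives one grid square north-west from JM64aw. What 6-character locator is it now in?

JM54xx

Longitude subsquare a = 0; −1 → -1, wraps to 23 = x, carry into square.
Longitude square 6; −1 → 5.
Latitude subsquare w = 22; +1 → 23 = x.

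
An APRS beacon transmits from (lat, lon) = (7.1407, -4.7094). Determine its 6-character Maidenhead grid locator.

IJ77pd

Offset from 180°W / 90°S: lon 175.2906°, lat 97.1407°.
Field: lon ⌊175.2906/20⌋ = 8 → I; lat ⌊97.1407/10⌋ = 9 → J.
Square: lon ⌊15.2906/2⌋ = 7; lat ⌊7.1407/1⌋ = 7.
Subsquare: lon ⌊1.2906/0.0833333⌋ = 15 → p; lat ⌊0.1407/0.0416667⌋ = 3 → d.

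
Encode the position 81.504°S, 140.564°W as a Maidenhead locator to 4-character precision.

BA98

Add 180° to longitude and 90° to latitude: 39.44, 8.50.
Field: lon ⌊39.44/20⌋ = 1 → B; lat ⌊8.50/10⌋ = 0 → A.
Square: lon ⌊19.44/2⌋ = 9; lat ⌊8.50/1⌋ = 8.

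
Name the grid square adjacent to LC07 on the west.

KC97

Longitude square 0; −1 → -1, wraps to 9, carry into field.
Longitude field L = 11; −1 → 10 = K.
The latitude characters are unchanged.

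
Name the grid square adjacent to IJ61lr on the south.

IJ61lq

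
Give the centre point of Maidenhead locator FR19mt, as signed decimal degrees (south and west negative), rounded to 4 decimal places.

Field F=5, R=17: +5·20° lon, +17·10° lat → SW at lon -80°, lat 80°.
Square 1, 9: +1·2° lon, +9·1° lat → SW at lon -78°, lat 89°.
Subsquare m=12, t=19: +12·0.0833333° lon, +19·0.0416667° lat → SW at lon -77°, lat 89.7917°.
Cell spans 0.0833333° lon × 0.0416667° lat. Centre is SW corner plus half of each.
latitude 89.8125, longitude -76.9583.

89.8125, -76.9583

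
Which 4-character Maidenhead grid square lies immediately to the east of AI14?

AI24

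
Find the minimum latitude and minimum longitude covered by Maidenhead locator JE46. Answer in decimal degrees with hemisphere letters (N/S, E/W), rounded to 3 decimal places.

44.000° S, 8.000° E

Field J=9, E=4: +9·20° lon, +4·10° lat → SW at lon 0°, lat -50°.
Square 4, 6: +4·2° lon, +6·1° lat → SW at lon 8°, lat -44°.
latitude 44.000° S, longitude 8.000° E.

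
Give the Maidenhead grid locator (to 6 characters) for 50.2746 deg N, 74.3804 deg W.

Add 180° to longitude and 90° to latitude: 105.6196, 140.2746.
Field (20°×10°, letters A–R): lon ⌊105.6196/20⌋ = 5 → F; lat ⌊140.2746/10⌋ = 14 → O.
Square (2°×1°, digits 0–9): lon ⌊5.6196/2⌋ = 2; lat ⌊0.2746/1⌋ = 0.
Subsquare (5′×2.5′, letters a–x): lon ⌊1.6196/0.0833333⌋ = 19 → t; lat ⌊0.2746/0.0416667⌋ = 6 → g.

FO20tg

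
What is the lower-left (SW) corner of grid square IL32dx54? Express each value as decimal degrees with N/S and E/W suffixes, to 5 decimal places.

22.97500° N, 13.70833° W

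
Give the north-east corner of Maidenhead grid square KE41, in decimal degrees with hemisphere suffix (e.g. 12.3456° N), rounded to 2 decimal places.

Field K=10, E=4: +10·20° lon, +4·10° lat → SW at lon 20°, lat -50°.
Square 4, 1: +4·2° lon, +1·1° lat → SW at lon 28°, lat -49°.
Cell spans 2° lon × 1° lat. NE corner is SW corner plus one full cell.
latitude 48.00° S, longitude 30.00° E.

48.00° S, 30.00° E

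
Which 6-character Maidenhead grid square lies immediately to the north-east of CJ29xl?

CJ39am

Longitude subsquare x = 23; +1 → 24, wraps to 0 = a, carry into square.
Longitude square 2; +1 → 3.
Latitude subsquare l = 11; +1 → 12 = m.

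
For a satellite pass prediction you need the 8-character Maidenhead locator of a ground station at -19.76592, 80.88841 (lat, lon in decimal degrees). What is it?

NH00kf66

Add 180° to longitude and 90° to latitude: 260.88841, 70.23408.
Field: lon ⌊260.88841/20⌋ = 13 → N; lat ⌊70.23408/10⌋ = 7 → H.
Square: lon ⌊0.88841/2⌋ = 0; lat ⌊0.23408/1⌋ = 0.
Subsquare: lon ⌊0.88841/0.0833333⌋ = 10 → k; lat ⌊0.23408/0.0416667⌋ = 5 → f.
Extended square: lon ⌊0.05508/0.00833333⌋ = 6; lat ⌊0.02575/0.00416667⌋ = 6.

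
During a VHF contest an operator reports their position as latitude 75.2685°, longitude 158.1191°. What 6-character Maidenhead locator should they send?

QQ95bg

Offset from 180°W / 90°S: lon 338.1191°, lat 165.2685°.
Field (20°×10°, letters A–R): 338.1191/20 → 16 → Q, 165.2685/10 → 16 → Q; chars QQ.
Square (2°×1°, digits 0–9): 18.1191/2 → 9, 5.2685/1 → 5; chars 95.
Subsquare (5′×2.5′, letters a–x): 0.1191/0.0833333 → 1 → b, 0.2685/0.0416667 → 6 → g; chars bg.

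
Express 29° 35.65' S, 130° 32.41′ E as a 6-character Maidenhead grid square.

PG50gj

Shift to the Maidenhead origin (180°W, 90°S): lon 310.5402, lat 60.4058.
Field: lon ⌊310.5402/20⌋ = 15 → P; lat ⌊60.4058/10⌋ = 6 → G.
Square: lon ⌊10.5402/2⌋ = 5; lat ⌊0.4058/1⌋ = 0.
Subsquare: lon ⌊0.5402/0.0833333⌋ = 6 → g; lat ⌊0.4058/0.0416667⌋ = 9 → j.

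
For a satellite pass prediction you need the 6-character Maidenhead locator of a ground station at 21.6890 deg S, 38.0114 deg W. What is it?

Offset from 180°W / 90°S: lon 141.9886°, lat 68.3110°.
Field: 141.9886/20 → 7 → H, 68.3110/10 → 6 → G; chars HG.
Square: 1.9886/2 → 0, 8.3110/1 → 8; chars 08.
Subsquare: 1.9886/0.0833333 → 23 → x, 0.3110/0.0416667 → 7 → h; chars xh.

HG08xh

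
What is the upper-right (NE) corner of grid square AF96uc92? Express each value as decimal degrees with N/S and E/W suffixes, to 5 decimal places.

33.90417° S, 160.25000° W

Field A=0, F=5: +0·20° lon, +5·10° lat → SW at lon -180°, lat -40°.
Square 9, 6: +9·2° lon, +6·1° lat → SW at lon -162°, lat -34°.
Subsquare u=20, c=2: +20·0.0833333° lon, +2·0.0416667° lat → SW at lon -160.333°, lat -33.9167°.
Extended square 9, 2: +9·0.00833333° lon, +2·0.00416667° lat → SW at lon -160.258°, lat -33.9083°.
Cell spans 0.00833333° lon × 0.00416667° lat. NE corner is SW corner plus one full cell.
latitude 33.90417° S, longitude 160.25000° W.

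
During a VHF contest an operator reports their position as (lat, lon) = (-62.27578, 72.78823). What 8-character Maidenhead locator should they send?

MC67jr43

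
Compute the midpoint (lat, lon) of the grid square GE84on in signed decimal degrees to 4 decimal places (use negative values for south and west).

Field G=6, E=4: +6·20° lon, +4·10° lat → SW at lon -60°, lat -50°.
Square 8, 4: +8·2° lon, +4·1° lat → SW at lon -44°, lat -46°.
Subsquare o=14, n=13: +14·0.0833333° lon, +13·0.0416667° lat → SW at lon -42.8333°, lat -45.4583°.
Cell spans 0.0833333° lon × 0.0416667° lat. Centre is SW corner plus half of each.
latitude -45.4375, longitude -42.7917.

-45.4375, -42.7917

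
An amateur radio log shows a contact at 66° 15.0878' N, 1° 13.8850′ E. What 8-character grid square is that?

Shift to the Maidenhead origin (180°W, 90°S): lon 181.23142, lat 156.25146.
Field: 181.23142/20 → 9 → J, 156.25146/10 → 15 → P; chars JP.
Square: 1.23142/2 → 0, 6.25146/1 → 6; chars 06.
Subsquare: 1.23142/0.0833333 → 14 → o, 0.25146/0.0416667 → 6 → g; chars og.
Extended square: 0.06475/0.00833333 → 7, 0.00146/0.00416667 → 0; chars 70.

JP06og70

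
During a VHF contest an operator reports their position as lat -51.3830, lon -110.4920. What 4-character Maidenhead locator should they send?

Offset from 180°W / 90°S: lon 69.51°, lat 38.62°.
Field: 69.51/20 → 3 → D, 38.62/10 → 3 → D; chars DD.
Square: 9.51/2 → 4, 8.62/1 → 8; chars 48.

DD48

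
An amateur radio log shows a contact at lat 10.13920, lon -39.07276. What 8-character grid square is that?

Add 180° to longitude and 90° to latitude: 140.92724, 100.13920.
Field: 140.92724/20 → 7 → H, 100.13920/10 → 10 → K; chars HK.
Square: 0.92724/2 → 0, 0.13920/1 → 0; chars 00.
Subsquare: 0.92724/0.0833333 → 11 → l, 0.13920/0.0416667 → 3 → d; chars ld.
Extended square: 0.01057/0.00833333 → 1, 0.01420/0.00416667 → 3; chars 13.

HK00ld13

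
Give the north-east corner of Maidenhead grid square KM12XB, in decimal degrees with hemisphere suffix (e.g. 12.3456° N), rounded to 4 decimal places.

32.0833° N, 24.0000° E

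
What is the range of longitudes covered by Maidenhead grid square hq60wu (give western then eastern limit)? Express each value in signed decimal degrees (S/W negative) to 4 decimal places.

-26.1667, -26.0833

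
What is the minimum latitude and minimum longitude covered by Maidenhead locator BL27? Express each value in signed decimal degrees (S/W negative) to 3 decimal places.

Field B=1, L=11: +1·20° lon, +11·10° lat → SW at lon -160°, lat 20°.
Square 2, 7: +2·2° lon, +7·1° lat → SW at lon -156°, lat 27°.
latitude 27.000, longitude -156.000.

27.000, -156.000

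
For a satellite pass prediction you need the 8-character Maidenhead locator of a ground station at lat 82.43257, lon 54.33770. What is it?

Shift to the Maidenhead origin (180°W, 90°S): lon 234.33770, lat 172.43257.
Field (20°×10°, letters A–R): 234.33770/20 → 11 → L, 172.43257/10 → 17 → R; chars LR.
Square (2°×1°, digits 0–9): 14.33770/2 → 7, 2.43257/1 → 2; chars 72.
Subsquare (5′×2.5′, letters a–x): 0.33770/0.0833333 → 4 → e, 0.43257/0.0416667 → 10 → k; chars ek.
Extended square (30″×15″, digits 0–9): 0.00437/0.00833333 → 0, 0.01590/0.00416667 → 3; chars 03.

LR72ek03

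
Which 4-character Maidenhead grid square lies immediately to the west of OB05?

Longitude square 0; −1 → -1, wraps to 9, carry into field.
Longitude field O = 14; −1 → 13 = N.
The latitude characters are unchanged.

NB95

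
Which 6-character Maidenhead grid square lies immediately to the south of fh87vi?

Latitude subsquare i = 8; −1 → 7 = h.
The longitude characters are unchanged.

FH87vh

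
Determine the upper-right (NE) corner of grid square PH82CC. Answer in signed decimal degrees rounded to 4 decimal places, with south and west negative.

Field P=15, H=7: +15·20° lon, +7·10° lat → SW at lon 120°, lat -20°.
Square 8, 2: +8·2° lon, +2·1° lat → SW at lon 136°, lat -18°.
Subsquare c=2, c=2: +2·0.0833333° lon, +2·0.0416667° lat → SW at lon 136.167°, lat -17.9167°.
Cell spans 0.0833333° lon × 0.0416667° lat. NE corner is SW corner plus one full cell.
latitude -17.8750, longitude 136.2500.

-17.8750, 136.2500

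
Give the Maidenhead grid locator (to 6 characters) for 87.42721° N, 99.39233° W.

ER07hk

Offset from 180°W / 90°S: lon 80.6077°, lat 177.4272°.
Field: lon ⌊80.6077/20⌋ = 4 → E; lat ⌊177.4272/10⌋ = 17 → R.
Square: lon ⌊0.6077/2⌋ = 0; lat ⌊7.4272/1⌋ = 7.
Subsquare: lon ⌊0.6077/0.0833333⌋ = 7 → h; lat ⌊0.4272/0.0416667⌋ = 10 → k.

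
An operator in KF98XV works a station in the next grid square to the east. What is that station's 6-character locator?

Longitude subsquare x = 23; +1 → 24, wraps to 0 = a, carry into square.
Longitude square 9; +1 → 10, wraps to 0, carry into field.
Longitude field K = 10; +1 → 11 = L.
The latitude characters are unchanged.

LF08av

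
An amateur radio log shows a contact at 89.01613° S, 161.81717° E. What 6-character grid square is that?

RA00vx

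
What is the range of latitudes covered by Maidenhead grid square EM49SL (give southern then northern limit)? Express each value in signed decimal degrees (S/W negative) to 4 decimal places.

39.4583, 39.5000

Field E=4, M=12: +4·20° lon, +12·10° lat → SW at lon -100°, lat 30°.
Square 4, 9: +4·2° lon, +9·1° lat → SW at lon -92°, lat 39°.
Subsquare s=18, l=11: +18·0.0833333° lon, +11·0.0416667° lat → SW at lon -90.5°, lat 39.4583°.
Cell spans 0.0833333° lon × 0.0416667° lat.
south 39.4583, north 39.5000.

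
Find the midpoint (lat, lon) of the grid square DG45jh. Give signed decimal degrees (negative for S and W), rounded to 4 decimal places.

Field D=3, G=6: +3·20° lon, +6·10° lat → SW at lon -120°, lat -30°.
Square 4, 5: +4·2° lon, +5·1° lat → SW at lon -112°, lat -25°.
Subsquare j=9, h=7: +9·0.0833333° lon, +7·0.0416667° lat → SW at lon -111.25°, lat -24.7083°.
Cell spans 0.0833333° lon × 0.0416667° lat. Centre is SW corner plus half of each.
latitude -24.6875, longitude -111.2083.

-24.6875, -111.2083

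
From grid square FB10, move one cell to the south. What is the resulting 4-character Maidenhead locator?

FA19

Latitude square 0; −1 → -1, wraps to 9, carry into field.
Latitude field B = 1; −1 → 0 = A.
The longitude characters are unchanged.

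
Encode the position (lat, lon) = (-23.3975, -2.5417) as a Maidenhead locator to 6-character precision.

IG86ro

Offset from 180°W / 90°S: lon 177.4583°, lat 66.6025°.
Field (20°×10°, letters A–R): 177.4583/20 → 8 → I, 66.6025/10 → 6 → G; chars IG.
Square (2°×1°, digits 0–9): 17.4583/2 → 8, 6.6025/1 → 6; chars 86.
Subsquare (5′×2.5′, letters a–x): 1.4583/0.0833333 → 17 → r, 0.6025/0.0416667 → 14 → o; chars ro.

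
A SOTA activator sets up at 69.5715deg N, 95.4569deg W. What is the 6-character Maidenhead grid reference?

EP29gn

Shift to the Maidenhead origin (180°W, 90°S): lon 84.5431, lat 159.5715.
Field (20°×10°, letters A–R): lon ⌊84.5431/20⌋ = 4 → E; lat ⌊159.5715/10⌋ = 15 → P.
Square (2°×1°, digits 0–9): lon ⌊4.5431/2⌋ = 2; lat ⌊9.5715/1⌋ = 9.
Subsquare (5′×2.5′, letters a–x): lon ⌊0.5431/0.0833333⌋ = 6 → g; lat ⌊0.5715/0.0416667⌋ = 13 → n.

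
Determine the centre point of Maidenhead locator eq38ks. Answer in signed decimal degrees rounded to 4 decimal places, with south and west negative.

Field E=4, Q=16: +4·20° lon, +16·10° lat → SW at lon -100°, lat 70°.
Square 3, 8: +3·2° lon, +8·1° lat → SW at lon -94°, lat 78°.
Subsquare k=10, s=18: +10·0.0833333° lon, +18·0.0416667° lat → SW at lon -93.1667°, lat 78.75°.
Cell spans 0.0833333° lon × 0.0416667° lat. Centre is SW corner plus half of each.
latitude 78.7708, longitude -93.1250.

78.7708, -93.1250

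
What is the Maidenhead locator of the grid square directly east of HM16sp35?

Longitude extended square 3; +1 → 4.
The latitude characters are unchanged.

HM16sp45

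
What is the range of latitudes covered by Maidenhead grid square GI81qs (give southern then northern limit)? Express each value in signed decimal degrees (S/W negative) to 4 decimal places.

-8.2500, -8.2083

Field G=6, I=8: +6·20° lon, +8·10° lat → SW at lon -60°, lat -10°.
Square 8, 1: +8·2° lon, +1·1° lat → SW at lon -44°, lat -9°.
Subsquare q=16, s=18: +16·0.0833333° lon, +18·0.0416667° lat → SW at lon -42.6667°, lat -8.25°.
Cell spans 0.0833333° lon × 0.0416667° lat.
south -8.2500, north -8.2083.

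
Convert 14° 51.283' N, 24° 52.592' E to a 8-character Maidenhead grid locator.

Shift to the Maidenhead origin (180°W, 90°S): lon 204.87653, lat 104.85472.
Field: 204.87653/20 → 10 → K, 104.85472/10 → 10 → K; chars KK.
Square: 4.87653/2 → 2, 4.85472/1 → 4; chars 24.
Subsquare: 0.87653/0.0833333 → 10 → k, 0.85472/0.0416667 → 20 → u; chars ku.
Extended square: 0.04320/0.00833333 → 5, 0.02138/0.00416667 → 5; chars 55.

KK24ku55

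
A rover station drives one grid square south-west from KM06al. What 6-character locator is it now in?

JM96xk

Longitude subsquare a = 0; −1 → -1, wraps to 23 = x, carry into square.
Longitude square 0; −1 → -1, wraps to 9, carry into field.
Longitude field K = 10; −1 → 9 = J.
Latitude subsquare l = 11; −1 → 10 = k.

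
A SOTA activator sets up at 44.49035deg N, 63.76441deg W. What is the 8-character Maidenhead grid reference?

FN84cl87

Offset from 180°W / 90°S: lon 116.23559°, lat 134.49035°.
Field (20°×10°, letters A–R): 116.23559/20 → 5 → F, 134.49035/10 → 13 → N; chars FN.
Square (2°×1°, digits 0–9): 16.23559/2 → 8, 4.49035/1 → 4; chars 84.
Subsquare (5′×2.5′, letters a–x): 0.23559/0.0833333 → 2 → c, 0.49035/0.0416667 → 11 → l; chars cl.
Extended square (30″×15″, digits 0–9): 0.06892/0.00833333 → 8, 0.03202/0.00416667 → 7; chars 87.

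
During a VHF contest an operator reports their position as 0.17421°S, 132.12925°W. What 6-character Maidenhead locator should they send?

Add 180° to longitude and 90° to latitude: 47.8707, 89.8258.
Field: lon ⌊47.8707/20⌋ = 2 → C; lat ⌊89.8258/10⌋ = 8 → I.
Square: lon ⌊7.8707/2⌋ = 3; lat ⌊9.8258/1⌋ = 9.
Subsquare: lon ⌊1.8707/0.0833333⌋ = 22 → w; lat ⌊0.8258/0.0416667⌋ = 19 → t.

CI39wt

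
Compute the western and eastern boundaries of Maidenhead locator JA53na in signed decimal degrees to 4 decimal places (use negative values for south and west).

Field J=9, A=0: +9·20° lon, +0·10° lat → SW at lon 0°, lat -90°.
Square 5, 3: +5·2° lon, +3·1° lat → SW at lon 10°, lat -87°.
Subsquare n=13, a=0: +13·0.0833333° lon, +0·0.0416667° lat → SW at lon 11.0833°, lat -87°.
Cell spans 0.0833333° lon × 0.0416667° lat.
west 11.0833, east 11.1667.

11.0833, 11.1667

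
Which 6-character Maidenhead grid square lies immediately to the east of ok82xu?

Longitude subsquare x = 23; +1 → 24, wraps to 0 = a, carry into square.
Longitude square 8; +1 → 9.
The latitude characters are unchanged.

OK92au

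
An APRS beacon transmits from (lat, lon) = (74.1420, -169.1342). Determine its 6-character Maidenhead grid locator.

Add 180° to longitude and 90° to latitude: 10.8658, 164.1420.
Field: lon ⌊10.8658/20⌋ = 0 → A; lat ⌊164.1420/10⌋ = 16 → Q.
Square: lon ⌊10.8658/2⌋ = 5; lat ⌊4.1420/1⌋ = 4.
Subsquare: lon ⌊0.8658/0.0833333⌋ = 10 → k; lat ⌊0.1420/0.0416667⌋ = 3 → d.

AQ54kd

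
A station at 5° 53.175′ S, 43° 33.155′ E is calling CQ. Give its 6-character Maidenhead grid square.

LI14sc

Offset from 180°W / 90°S: lon 223.5526°, lat 84.1137°.
Field: 223.5526/20 → 11 → L, 84.1137/10 → 8 → I; chars LI.
Square: 3.5526/2 → 1, 4.1137/1 → 4; chars 14.
Subsquare: 1.5526/0.0833333 → 18 → s, 0.1137/0.0416667 → 2 → c; chars sc.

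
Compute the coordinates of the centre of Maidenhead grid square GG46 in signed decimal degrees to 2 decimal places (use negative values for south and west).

-23.50, -51.00

Field G=6, G=6: +6·20° lon, +6·10° lat → SW at lon -60°, lat -30°.
Square 4, 6: +4·2° lon, +6·1° lat → SW at lon -52°, lat -24°.
Cell spans 2° lon × 1° lat. Centre is SW corner plus half of each.
latitude -23.50, longitude -51.00.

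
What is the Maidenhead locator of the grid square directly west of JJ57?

JJ47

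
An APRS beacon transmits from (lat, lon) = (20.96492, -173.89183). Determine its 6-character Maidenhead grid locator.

Shift to the Maidenhead origin (180°W, 90°S): lon 6.1082, lat 110.9649.
Field: lon ⌊6.1082/20⌋ = 0 → A; lat ⌊110.9649/10⌋ = 11 → L.
Square: lon ⌊6.1082/2⌋ = 3; lat ⌊0.9649/1⌋ = 0.
Subsquare: lon ⌊0.1082/0.0833333⌋ = 1 → b; lat ⌊0.9649/0.0416667⌋ = 23 → x.

AL30bx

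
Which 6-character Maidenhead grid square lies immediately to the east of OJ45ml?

OJ45nl

Longitude subsquare m = 12; +1 → 13 = n.
The latitude characters are unchanged.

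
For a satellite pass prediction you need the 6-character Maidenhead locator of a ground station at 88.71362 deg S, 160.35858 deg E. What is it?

RA01eg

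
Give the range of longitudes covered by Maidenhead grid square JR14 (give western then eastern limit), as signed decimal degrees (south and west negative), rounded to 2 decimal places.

Field J=9, R=17: +9·20° lon, +17·10° lat → SW at lon 0°, lat 80°.
Square 1, 4: +1·2° lon, +4·1° lat → SW at lon 2°, lat 84°.
Cell spans 2° lon × 1° lat.
west 2.00, east 4.00.

2.00, 4.00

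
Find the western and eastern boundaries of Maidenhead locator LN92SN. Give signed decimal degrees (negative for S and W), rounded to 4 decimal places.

Field L=11, N=13: +11·20° lon, +13·10° lat → SW at lon 40°, lat 40°.
Square 9, 2: +9·2° lon, +2·1° lat → SW at lon 58°, lat 42°.
Subsquare s=18, n=13: +18·0.0833333° lon, +13·0.0416667° lat → SW at lon 59.5°, lat 42.5417°.
Cell spans 0.0833333° lon × 0.0416667° lat.
west 59.5000, east 59.5833.

59.5000, 59.5833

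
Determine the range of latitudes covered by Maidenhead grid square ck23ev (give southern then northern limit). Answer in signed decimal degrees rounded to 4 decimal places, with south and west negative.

Field C=2, K=10: +2·20° lon, +10·10° lat → SW at lon -140°, lat 10°.
Square 2, 3: +2·2° lon, +3·1° lat → SW at lon -136°, lat 13°.
Subsquare e=4, v=21: +4·0.0833333° lon, +21·0.0416667° lat → SW at lon -135.667°, lat 13.875°.
Cell spans 0.0833333° lon × 0.0416667° lat.
south 13.8750, north 13.9167.

13.8750, 13.9167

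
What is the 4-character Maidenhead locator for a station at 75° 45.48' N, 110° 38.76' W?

DQ45

Offset from 180°W / 90°S: lon 69.35°, lat 165.76°.
Field: 69.35/20 → 3 → D, 165.76/10 → 16 → Q; chars DQ.
Square: 9.35/2 → 4, 5.76/1 → 5; chars 45.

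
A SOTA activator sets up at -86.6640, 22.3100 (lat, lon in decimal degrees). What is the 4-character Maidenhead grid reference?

KA13

Add 180° to longitude and 90° to latitude: 202.31, 3.34.
Field: 202.31/20 → 10 → K, 3.34/10 → 0 → A; chars KA.
Square: 2.31/2 → 1, 3.34/1 → 3; chars 13.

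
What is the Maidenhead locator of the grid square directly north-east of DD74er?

DD74fs

Longitude subsquare e = 4; +1 → 5 = f.
Latitude subsquare r = 17; +1 → 18 = s.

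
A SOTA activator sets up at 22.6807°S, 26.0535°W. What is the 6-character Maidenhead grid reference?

Add 180° to longitude and 90° to latitude: 153.9465, 67.3193.
Field: 153.9465/20 → 7 → H, 67.3193/10 → 6 → G; chars HG.
Square: 13.9465/2 → 6, 7.3193/1 → 7; chars 67.
Subsquare: 1.9465/0.0833333 → 23 → x, 0.3193/0.0416667 → 7 → h; chars xh.

HG67xh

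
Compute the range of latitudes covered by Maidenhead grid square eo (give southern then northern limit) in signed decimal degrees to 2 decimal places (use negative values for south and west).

50.00, 60.00

Field E=4, O=14: +4·20° lon, +14·10° lat → SW at lon -100°, lat 50°.
Cell spans 20° lon × 10° lat.
south 50.00, north 60.00.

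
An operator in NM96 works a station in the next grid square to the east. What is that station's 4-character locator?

Longitude square 9; +1 → 10, wraps to 0, carry into field.
Longitude field N = 13; +1 → 14 = O.
The latitude characters are unchanged.

OM06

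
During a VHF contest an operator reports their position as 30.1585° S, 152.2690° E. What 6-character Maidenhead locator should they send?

Add 180° to longitude and 90° to latitude: 332.2690, 59.8415.
Field (20°×10°, letters A–R): lon ⌊332.2690/20⌋ = 16 → Q; lat ⌊59.8415/10⌋ = 5 → F.
Square (2°×1°, digits 0–9): lon ⌊12.2690/2⌋ = 6; lat ⌊9.8415/1⌋ = 9.
Subsquare (5′×2.5′, letters a–x): lon ⌊0.2690/0.0833333⌋ = 3 → d; lat ⌊0.8415/0.0416667⌋ = 20 → u.

QF69du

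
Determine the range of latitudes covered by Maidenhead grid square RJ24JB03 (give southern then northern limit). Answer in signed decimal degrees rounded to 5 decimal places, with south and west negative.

Field R=17, J=9: +17·20° lon, +9·10° lat → SW at lon 160°, lat 0°.
Square 2, 4: +2·2° lon, +4·1° lat → SW at lon 164°, lat 4°.
Subsquare j=9, b=1: +9·0.0833333° lon, +1·0.0416667° lat → SW at lon 164.75°, lat 4.04167°.
Extended square 0, 3: +0·0.00833333° lon, +3·0.00416667° lat → SW at lon 164.75°, lat 4.05417°.
Cell spans 0.00833333° lon × 0.00416667° lat.
south 4.05417, north 4.05833.

4.05417, 4.05833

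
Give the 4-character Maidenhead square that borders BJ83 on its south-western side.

Longitude square 8; −1 → 7.
Latitude square 3; −1 → 2.

BJ72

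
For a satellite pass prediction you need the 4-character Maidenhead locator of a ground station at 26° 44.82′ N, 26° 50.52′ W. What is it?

HL66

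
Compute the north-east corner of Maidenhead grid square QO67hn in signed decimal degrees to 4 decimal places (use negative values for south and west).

57.5833, 152.6667

Field Q=16, O=14: +16·20° lon, +14·10° lat → SW at lon 140°, lat 50°.
Square 6, 7: +6·2° lon, +7·1° lat → SW at lon 152°, lat 57°.
Subsquare h=7, n=13: +7·0.0833333° lon, +13·0.0416667° lat → SW at lon 152.583°, lat 57.5417°.
Cell spans 0.0833333° lon × 0.0416667° lat. NE corner is SW corner plus one full cell.
latitude 57.5833, longitude 152.6667.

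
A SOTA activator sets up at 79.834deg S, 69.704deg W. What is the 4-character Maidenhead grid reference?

FB50

Shift to the Maidenhead origin (180°W, 90°S): lon 110.30, lat 10.17.
Field: 110.30/20 → 5 → F, 10.17/10 → 1 → B; chars FB.
Square: 10.30/2 → 5, 0.17/1 → 0; chars 50.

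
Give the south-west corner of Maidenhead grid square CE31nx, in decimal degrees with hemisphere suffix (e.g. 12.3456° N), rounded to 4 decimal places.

48.0417° S, 132.9167° W

Field C=2, E=4: +2·20° lon, +4·10° lat → SW at lon -140°, lat -50°.
Square 3, 1: +3·2° lon, +1·1° lat → SW at lon -134°, lat -49°.
Subsquare n=13, x=23: +13·0.0833333° lon, +23·0.0416667° lat → SW at lon -132.917°, lat -48.0417°.
latitude 48.0417° S, longitude 132.9167° W.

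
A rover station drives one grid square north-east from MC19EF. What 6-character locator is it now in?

MC19fg

Longitude subsquare e = 4; +1 → 5 = f.
Latitude subsquare f = 5; +1 → 6 = g.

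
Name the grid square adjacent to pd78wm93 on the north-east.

Longitude extended square 9; +1 → 10, wraps to 0, carry into subsquare.
Longitude subsquare w = 22; +1 → 23 = x.
Latitude extended square 3; +1 → 4.

PD78xm04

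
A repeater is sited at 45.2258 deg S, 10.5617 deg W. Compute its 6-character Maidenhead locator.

Shift to the Maidenhead origin (180°W, 90°S): lon 169.4383, lat 44.7742.
Field: 169.4383/20 → 8 → I, 44.7742/10 → 4 → E; chars IE.
Square: 9.4383/2 → 4, 4.7742/1 → 4; chars 44.
Subsquare: 1.4383/0.0833333 → 17 → r, 0.7742/0.0416667 → 18 → s; chars rs.

IE44rs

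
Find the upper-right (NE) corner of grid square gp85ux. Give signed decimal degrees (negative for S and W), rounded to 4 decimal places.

66.0000, -42.2500

Field G=6, P=15: +6·20° lon, +15·10° lat → SW at lon -60°, lat 60°.
Square 8, 5: +8·2° lon, +5·1° lat → SW at lon -44°, lat 65°.
Subsquare u=20, x=23: +20·0.0833333° lon, +23·0.0416667° lat → SW at lon -42.3333°, lat 65.9583°.
Cell spans 0.0833333° lon × 0.0416667° lat. NE corner is SW corner plus one full cell.
latitude 66.0000, longitude -42.2500.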